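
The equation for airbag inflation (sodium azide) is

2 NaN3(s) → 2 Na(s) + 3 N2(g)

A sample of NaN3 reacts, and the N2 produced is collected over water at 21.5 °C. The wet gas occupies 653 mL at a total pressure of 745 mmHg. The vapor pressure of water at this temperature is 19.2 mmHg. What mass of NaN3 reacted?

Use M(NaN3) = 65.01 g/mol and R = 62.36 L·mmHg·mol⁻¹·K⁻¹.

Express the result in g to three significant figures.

1.12 g

P(N2) = 745 − 19.2 = 725.8 mmHg
n(N2) = PV/RT = (725.8 × 0.6530) / (62.36 × 294.65) = 0.02579 mol
n(NaN3) = (2/3) × 0.02579 = 0.01719 mol
m(NaN3) = 0.01719 × 65.01 = 1.118 g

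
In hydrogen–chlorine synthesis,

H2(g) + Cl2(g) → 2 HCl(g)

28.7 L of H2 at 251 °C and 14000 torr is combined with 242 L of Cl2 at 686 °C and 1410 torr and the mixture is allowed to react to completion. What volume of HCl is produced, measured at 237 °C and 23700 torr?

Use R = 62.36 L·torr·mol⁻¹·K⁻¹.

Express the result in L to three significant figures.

15.3 L

n(H2) = PV/RT = (14000 × 28.7) / (62.36 × 524.15) = 12.29 mol
n(Cl2) = PV/RT = (1410 × 242) / (62.36 × 959.15) = 5.705 mol
For 12.29 mol H2, stoichiometry requires (1/1) × 12.29 = 12.29 mol Cl2; 5.705 mol is available, so Cl2 is limiting.
n(HCl) = (2/1) × 5.705 = 11.41 mol
V(HCl) = nRT/P = 11.41 × 62.36 × 510.15 / 23700 = 15.32 L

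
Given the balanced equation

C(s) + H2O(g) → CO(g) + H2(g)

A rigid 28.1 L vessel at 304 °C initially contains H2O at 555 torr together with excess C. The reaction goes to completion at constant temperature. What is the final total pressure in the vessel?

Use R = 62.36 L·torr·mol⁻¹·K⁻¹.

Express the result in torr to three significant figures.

At constant T and V, P ∝ n(gas): 1 mol gas → 2 mol gas.
P_final = (2/1) × 555 = 1110 torr

1110 torr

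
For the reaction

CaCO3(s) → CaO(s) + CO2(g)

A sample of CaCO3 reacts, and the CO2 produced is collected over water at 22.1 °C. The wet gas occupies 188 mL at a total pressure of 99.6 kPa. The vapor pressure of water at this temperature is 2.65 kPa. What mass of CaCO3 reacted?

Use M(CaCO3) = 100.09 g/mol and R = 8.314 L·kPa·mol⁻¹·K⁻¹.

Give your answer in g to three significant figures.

0.743 g

P(CO2) = 99.6 − 2.65 = 96.95 kPa
n(CO2) = PV/RT = (96.95 × 0.1880) / (8.314 × 295.25) = 0.007425 mol
n(CaCO3) = (1/1) × 0.007425 = 0.007425 mol
m(CaCO3) = 0.007425 × 100.09 = 0.7432 g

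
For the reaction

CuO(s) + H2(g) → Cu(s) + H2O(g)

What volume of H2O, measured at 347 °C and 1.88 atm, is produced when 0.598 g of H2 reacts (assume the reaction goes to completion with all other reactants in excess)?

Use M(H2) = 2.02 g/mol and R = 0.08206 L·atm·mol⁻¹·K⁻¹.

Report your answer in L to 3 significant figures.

n(H2) = 0.5980 / 2.02 = 0.2960 mol
n(H2O) = (1/1) × 0.2960 = 0.2960 mol
V = nRT/P = 0.2960 × 0.08206 × 620.15 / 1.88 = 8.012 L

8.01 L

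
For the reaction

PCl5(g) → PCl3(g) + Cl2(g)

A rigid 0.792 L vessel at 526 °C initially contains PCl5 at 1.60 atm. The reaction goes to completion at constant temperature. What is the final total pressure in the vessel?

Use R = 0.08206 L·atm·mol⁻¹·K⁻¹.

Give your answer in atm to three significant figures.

3.20 atm

Rigid vessel, constant T ⇒ P scales with total gas moles (1 → 2).
P_final = (2/1) × 1.60 = 3.200 atm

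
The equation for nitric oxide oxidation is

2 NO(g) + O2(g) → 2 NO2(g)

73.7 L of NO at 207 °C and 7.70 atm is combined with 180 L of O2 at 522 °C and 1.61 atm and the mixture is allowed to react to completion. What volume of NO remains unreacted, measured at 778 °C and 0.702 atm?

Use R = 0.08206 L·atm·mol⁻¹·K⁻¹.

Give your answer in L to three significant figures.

n(NO) = PV/RT = (7.70 × 73.7) / (0.08206 × 480.15) = 14.40 mol
n(O2) = PV/RT = (1.61 × 180) / (0.08206 × 795.15) = 4.441 mol
For 14.40 mol NO, stoichiometry requires (1/2) × 14.40 = 7.200 mol O2; 4.441 mol is available, so O2 is limiting.
n(NO) consumed = (2/1) × 4.441 = 8.882 mol; remaining = 14.40 − 8.882 = 5.518 mol
V(NO) = nRT/P = 5.518 × 0.08206 × 1051.15 / 0.702 = 678.0 L

678 L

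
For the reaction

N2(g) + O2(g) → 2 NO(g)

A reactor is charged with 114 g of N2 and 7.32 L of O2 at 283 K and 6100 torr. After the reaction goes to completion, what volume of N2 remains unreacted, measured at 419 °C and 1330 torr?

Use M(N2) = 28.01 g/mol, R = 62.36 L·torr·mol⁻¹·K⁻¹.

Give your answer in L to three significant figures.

n(N2) = 114 / 28.01 = 4.070 mol
n(O2) = PV/RT = (6100 × 7.32) / (62.36 × 283) = 2.530 mol
For 4.070 mol N2, stoichiometry requires (1/1) × 4.070 = 4.070 mol O2; 2.530 mol is available, so O2 is limiting.
n(N2) consumed = (1/1) × 2.530 = 2.530 mol; remaining = 4.070 − 2.530 = 1.540 mol
V(N2) = nRT/P = 1.540 × 62.36 × 692.15 / 1330 = 49.98 L

50.0 L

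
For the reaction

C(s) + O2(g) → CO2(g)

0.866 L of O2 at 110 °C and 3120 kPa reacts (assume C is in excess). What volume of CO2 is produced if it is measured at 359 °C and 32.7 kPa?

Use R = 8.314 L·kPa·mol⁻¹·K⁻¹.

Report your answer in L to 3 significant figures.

n(O2) = PV/RT = (3120 × 0.866) / (8.314 × 383.15) = 0.8482 mol
n(CO2) = (1/1) × 0.8482 = 0.8482 mol
V = nRT/P = 0.8482 × 8.314 × 632.15 / 32.7 = 136.3 L

136 L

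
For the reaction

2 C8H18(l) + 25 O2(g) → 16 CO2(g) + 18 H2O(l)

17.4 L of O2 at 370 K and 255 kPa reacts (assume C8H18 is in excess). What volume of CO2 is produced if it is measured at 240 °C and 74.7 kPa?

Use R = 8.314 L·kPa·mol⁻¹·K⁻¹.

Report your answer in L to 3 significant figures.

n(O2) = PV/RT = (255 × 17.4) / (8.314 × 370) = 1.442 mol
n(CO2) = (16/25) × 1.442 = 0.9229 mol
V = nRT/P = 0.9229 × 8.314 × 513.15 / 74.7 = 52.71 L

52.7 L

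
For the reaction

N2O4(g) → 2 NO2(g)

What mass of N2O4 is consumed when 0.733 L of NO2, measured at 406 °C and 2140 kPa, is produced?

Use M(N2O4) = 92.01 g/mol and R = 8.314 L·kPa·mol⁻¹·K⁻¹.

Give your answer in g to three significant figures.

n(NO2) = PV/RT = (2140 × 0.733) / (8.314 × 679.15) = 0.2778 mol
n(N2O4) = (1/2) × 0.2778 = 0.1389 mol
m(N2O4) = 0.1389 × 92.01 = 12.78 g

12.8 g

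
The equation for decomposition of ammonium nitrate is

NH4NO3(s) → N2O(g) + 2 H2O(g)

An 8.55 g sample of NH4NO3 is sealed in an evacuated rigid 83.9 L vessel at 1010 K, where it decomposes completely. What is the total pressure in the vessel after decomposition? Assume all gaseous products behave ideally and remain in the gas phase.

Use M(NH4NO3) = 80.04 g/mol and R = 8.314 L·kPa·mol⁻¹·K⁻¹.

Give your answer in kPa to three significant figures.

n(NH4NO3) = 8.55 / 80.04 = 0.1068 mol
n(gas produced) = (3/1) × 0.1068 = 0.3204 mol
P = nRT/V = 0.3204 × 8.314 × 1010 / 83.9 = 32.07 kPa

32.1 kPa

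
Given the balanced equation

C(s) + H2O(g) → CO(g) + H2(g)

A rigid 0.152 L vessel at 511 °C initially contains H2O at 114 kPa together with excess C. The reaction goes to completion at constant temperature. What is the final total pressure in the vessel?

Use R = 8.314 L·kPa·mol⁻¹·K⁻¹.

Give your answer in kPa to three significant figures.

At constant T and V, P ∝ n(gas): 1 mol gas → 2 mol gas.
P_final = (2/1) × 114 = 228.0 kPa

228 kPa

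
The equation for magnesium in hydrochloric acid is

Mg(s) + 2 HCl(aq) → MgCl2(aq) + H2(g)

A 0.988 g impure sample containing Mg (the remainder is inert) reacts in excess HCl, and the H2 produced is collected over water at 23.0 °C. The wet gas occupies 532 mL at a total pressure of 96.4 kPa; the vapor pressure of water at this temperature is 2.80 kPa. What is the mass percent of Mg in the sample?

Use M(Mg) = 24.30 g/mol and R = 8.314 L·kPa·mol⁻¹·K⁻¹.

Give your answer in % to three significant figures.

P(H2) = 96.4 − 2.80 = 93.60 kPa
n(H2) = PV/RT = (93.60 × 0.5320) / (8.314 × 296.15) = 0.02022 mol
n(Mg) = (1/1) × 0.02022 = 0.02022 mol
m(Mg) = 0.02022 × 24.30 = 0.4913 g
%Mg = 0.4913 / 0.988 × 100 = 49.73%

49.7 %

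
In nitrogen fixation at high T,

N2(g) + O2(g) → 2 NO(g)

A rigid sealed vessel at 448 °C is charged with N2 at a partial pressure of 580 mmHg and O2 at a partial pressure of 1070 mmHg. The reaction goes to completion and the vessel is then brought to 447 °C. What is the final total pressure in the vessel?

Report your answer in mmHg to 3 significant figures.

With V and T fixed, P_i ∝ n_i, so the mole ratios apply directly to partial pressures at 448 °C.
P(O2) required for 580 mmHg of N2 = (1/1) × 580 = 580.0 mmHg; available 1070 mmHg, so N2 is limiting.
P(O2) remaining = 1070 − (1/1) × 580 = 490.0 mmHg
P(gaseous products) = (2)/1 × 580 = 1160 mmHg
P_total at 448 °C = 490.0 + 1160 = 1650 mmHg
Scaling to 447 °C: P = 1650 × 720.15/721.15 = 1648 mmHg

1650 mmHg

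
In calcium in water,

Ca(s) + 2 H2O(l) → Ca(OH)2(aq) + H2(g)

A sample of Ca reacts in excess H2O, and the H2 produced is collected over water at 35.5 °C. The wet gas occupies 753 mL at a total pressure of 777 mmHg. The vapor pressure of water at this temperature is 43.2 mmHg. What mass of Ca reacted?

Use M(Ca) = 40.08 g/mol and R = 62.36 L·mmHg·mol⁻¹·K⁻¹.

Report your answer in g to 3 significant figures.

P(H2) = 777 − 43.2 = 733.8 mmHg
n(H2) = PV/RT = (733.8 × 0.7530) / (62.36 × 308.65) = 0.02871 mol
n(Ca) = (1/1) × 0.02871 = 0.02871 mol
m(Ca) = 0.02871 × 40.08 = 1.151 g

1.15 g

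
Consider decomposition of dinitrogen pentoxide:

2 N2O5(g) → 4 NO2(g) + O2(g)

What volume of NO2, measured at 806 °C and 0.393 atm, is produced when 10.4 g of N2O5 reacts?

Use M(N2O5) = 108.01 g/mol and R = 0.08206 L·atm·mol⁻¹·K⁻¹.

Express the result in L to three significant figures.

43.4 L

n(N2O5) = 10.40 / 108.01 = 0.09629 mol
n(NO2) = (4/2) × 0.09629 = 0.1926 mol
V = nRT/P = 0.1926 × 0.08206 × 1079.15 / 0.393 = 43.40 L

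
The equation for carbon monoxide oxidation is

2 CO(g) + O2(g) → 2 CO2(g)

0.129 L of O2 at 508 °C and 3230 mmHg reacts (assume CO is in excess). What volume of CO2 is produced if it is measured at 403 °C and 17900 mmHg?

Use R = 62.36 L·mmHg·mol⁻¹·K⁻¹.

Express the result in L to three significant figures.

n(O2) = PV/RT = (3230 × 0.129) / (62.36 × 781.15) = 0.008554 mol
n(CO2) = (2/1) × 0.008554 = 0.01711 mol
V = nRT/P = 0.01711 × 62.36 × 676.15 / 17900 = 0.04030 L

0.0403 L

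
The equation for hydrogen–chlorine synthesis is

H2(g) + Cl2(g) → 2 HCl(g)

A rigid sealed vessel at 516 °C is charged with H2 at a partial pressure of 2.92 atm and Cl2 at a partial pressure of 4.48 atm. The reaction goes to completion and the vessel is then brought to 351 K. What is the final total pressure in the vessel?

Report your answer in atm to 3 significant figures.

3.29 atm

With V and T fixed, P_i ∝ n_i, so the mole ratios apply directly to partial pressures at 516 °C.
P(Cl2) required for 2.92 atm of H2 = (1/1) × 2.92 = 2.920 atm; available 4.48 atm, so H2 is limiting.
P(Cl2) remaining = 4.48 − (1/1) × 2.92 = 1.560 atm
P(gaseous products) = (2)/1 × 2.92 = 5.840 atm
P_total at 516 °C = 1.560 + 5.840 = 7.400 atm
Scaling to 351 K: P = 7.400 × 351/789.15 = 3.291 atm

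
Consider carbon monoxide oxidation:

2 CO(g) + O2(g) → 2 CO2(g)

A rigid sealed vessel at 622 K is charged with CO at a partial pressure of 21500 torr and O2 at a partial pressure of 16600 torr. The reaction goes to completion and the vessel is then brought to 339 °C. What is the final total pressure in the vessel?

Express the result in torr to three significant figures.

26900 torr

With V and T fixed, P_i ∝ n_i, so the mole ratios apply directly to partial pressures at 622 K.
P(O2) required for 21500 torr of CO = (1/2) × 21500 = 10750 torr; available 16600 torr, so CO is limiting.
P(O2) remaining = 16600 − (1/2) × 21500 = 5850 torr
P(gaseous products) = (2)/2 × 21500 = 21500 torr
P_total at 622 K = 5850 + 21500 = 27350 torr
Scaling to 339 °C: P = 27350 × 612.15/622 = 26920 torr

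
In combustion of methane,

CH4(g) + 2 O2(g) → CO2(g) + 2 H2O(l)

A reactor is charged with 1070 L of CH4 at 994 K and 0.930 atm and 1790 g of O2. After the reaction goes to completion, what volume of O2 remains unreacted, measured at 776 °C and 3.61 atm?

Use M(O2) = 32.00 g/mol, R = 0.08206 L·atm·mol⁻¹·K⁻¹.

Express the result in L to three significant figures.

n(CH4) = PV/RT = (0.930 × 1070) / (0.08206 × 994) = 12.20 mol
n(O2) = 1790 / 32.00 = 55.94 mol
For 12.20 mol CH4, stoichiometry requires (2/1) × 12.20 = 24.40 mol O2; 55.94 mol is available, so CH4 is limiting.
n(O2) consumed = (2/1) × 12.20 = 24.40 mol; remaining = 55.94 − 24.40 = 31.54 mol
V(O2) = nRT/P = 31.54 × 0.08206 × 1049.15 / 3.61 = 752.2 L

752 L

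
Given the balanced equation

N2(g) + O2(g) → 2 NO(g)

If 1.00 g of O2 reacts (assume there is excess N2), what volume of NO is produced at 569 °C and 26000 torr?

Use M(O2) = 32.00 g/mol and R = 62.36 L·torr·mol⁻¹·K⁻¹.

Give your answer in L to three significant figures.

0.126 L

n(O2) = 1.000 / 32.00 = 0.03125 mol
n(NO) = (2/1) × 0.03125 = 0.06250 mol
V = nRT/P = 0.06250 × 62.36 × 842.15 / 26000 = 0.1262 L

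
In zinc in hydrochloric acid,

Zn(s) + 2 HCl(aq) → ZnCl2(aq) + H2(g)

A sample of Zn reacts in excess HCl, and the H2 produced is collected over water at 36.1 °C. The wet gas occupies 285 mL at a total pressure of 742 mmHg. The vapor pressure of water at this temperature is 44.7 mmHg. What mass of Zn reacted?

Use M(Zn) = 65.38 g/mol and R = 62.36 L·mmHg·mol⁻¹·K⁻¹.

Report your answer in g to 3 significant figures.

0.674 g

P(H2) = 742 − 44.7 = 697.3 mmHg
n(H2) = PV/RT = (697.3 × 0.2850) / (62.36 × 309.25) = 0.01031 mol
n(Zn) = (1/1) × 0.01031 = 0.01031 mol
m(Zn) = 0.01031 × 65.38 = 0.6741 g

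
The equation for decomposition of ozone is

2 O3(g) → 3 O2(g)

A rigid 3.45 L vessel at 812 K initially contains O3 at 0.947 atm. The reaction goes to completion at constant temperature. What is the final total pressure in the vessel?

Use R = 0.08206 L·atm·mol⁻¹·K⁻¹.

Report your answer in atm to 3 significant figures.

1.42 atm

At constant T and V, P ∝ n(gas): 2 mol gas → 3 mol gas.
P_final = (3/2) × 0.947 = 1.420 atm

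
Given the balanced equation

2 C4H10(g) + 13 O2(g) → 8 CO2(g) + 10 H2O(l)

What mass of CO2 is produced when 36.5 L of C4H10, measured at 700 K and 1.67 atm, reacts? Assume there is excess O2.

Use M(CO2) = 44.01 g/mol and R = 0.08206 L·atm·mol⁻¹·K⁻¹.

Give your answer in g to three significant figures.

n(C4H10) = PV/RT = (1.67 × 36.5) / (0.08206 × 700) = 1.061 mol
n(CO2) = (8/2) × 1.061 = 4.244 mol
m(CO2) = 4.244 × 44.01 = 186.8 g

187 g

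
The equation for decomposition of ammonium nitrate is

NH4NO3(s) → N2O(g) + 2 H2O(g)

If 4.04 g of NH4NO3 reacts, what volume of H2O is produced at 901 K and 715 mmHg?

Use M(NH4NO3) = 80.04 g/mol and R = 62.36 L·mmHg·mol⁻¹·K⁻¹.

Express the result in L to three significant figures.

7.93 L

n(NH4NO3) = 4.040 / 80.04 = 0.05047 mol
n(H2O) = (2/1) × 0.05047 = 0.1009 mol
V = nRT/P = 0.1009 × 62.36 × 901 / 715 = 7.929 L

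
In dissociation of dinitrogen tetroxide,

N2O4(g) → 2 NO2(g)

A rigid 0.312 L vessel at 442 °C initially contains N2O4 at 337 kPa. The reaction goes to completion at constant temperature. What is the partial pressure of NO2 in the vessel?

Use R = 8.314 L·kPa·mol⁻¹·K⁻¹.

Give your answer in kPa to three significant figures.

674 kPa

n(N2O4)₀ = PV/RT = (337 × 0.312) / (8.314 × 715.15) = 0.01768 mol
n(NO2) = (2/1) × 0.01768 = 0.03536 mol
P(NO2) = nRT/V = 0.03536 × 8.314 × 715.15 / 0.312 = 673.9 kPa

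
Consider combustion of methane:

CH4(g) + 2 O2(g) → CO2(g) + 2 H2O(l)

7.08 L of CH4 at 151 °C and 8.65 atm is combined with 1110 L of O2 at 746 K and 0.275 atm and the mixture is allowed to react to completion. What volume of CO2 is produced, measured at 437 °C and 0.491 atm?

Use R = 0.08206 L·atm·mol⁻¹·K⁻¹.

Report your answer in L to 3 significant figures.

n(CH4) = PV/RT = (8.65 × 7.08) / (0.08206 × 424.15) = 1.760 mol
n(O2) = PV/RT = (0.275 × 1110) / (0.08206 × 746) = 4.986 mol
For 1.760 mol CH4, stoichiometry requires (2/1) × 1.760 = 3.520 mol O2; 4.986 mol is available, so CH4 is limiting.
n(CO2) = (1/1) × 1.760 = 1.760 mol
V(CO2) = nRT/P = 1.760 × 0.08206 × 710.15 / 0.491 = 208.9 L

209 L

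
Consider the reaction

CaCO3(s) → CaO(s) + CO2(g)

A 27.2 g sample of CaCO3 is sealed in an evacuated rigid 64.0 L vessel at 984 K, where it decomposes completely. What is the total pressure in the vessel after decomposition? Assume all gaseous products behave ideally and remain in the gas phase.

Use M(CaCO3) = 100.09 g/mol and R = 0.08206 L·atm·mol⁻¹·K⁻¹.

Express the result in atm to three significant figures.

0.343 atm

n(CaCO3) = 27.2 / 100.09 = 0.2718 mol
n(gas produced) = (1/1) × 0.2718 = 0.2718 mol
P = nRT/V = 0.2718 × 0.08206 × 984 / 64.0 = 0.3429 atm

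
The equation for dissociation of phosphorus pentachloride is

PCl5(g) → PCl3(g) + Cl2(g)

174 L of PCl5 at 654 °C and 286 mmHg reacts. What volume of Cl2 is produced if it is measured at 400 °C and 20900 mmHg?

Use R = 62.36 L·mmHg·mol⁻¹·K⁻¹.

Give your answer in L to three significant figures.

1.73 L

n(PCl5) = PV/RT = (286 × 174) / (62.36 × 927.15) = 0.8607 mol
n(Cl2) = (1/1) × 0.8607 = 0.8607 mol
V = nRT/P = 0.8607 × 62.36 × 673.15 / 20900 = 1.729 L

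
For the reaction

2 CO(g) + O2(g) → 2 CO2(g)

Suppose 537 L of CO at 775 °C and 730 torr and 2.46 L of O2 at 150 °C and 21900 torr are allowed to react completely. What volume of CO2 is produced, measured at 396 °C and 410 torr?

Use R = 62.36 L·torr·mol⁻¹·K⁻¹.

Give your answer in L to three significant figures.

n(CO) = PV/RT = (730 × 537) / (62.36 × 1048.15) = 5.997 mol
n(O2) = PV/RT = (21900 × 2.46) / (62.36 × 423.15) = 2.042 mol
For 5.997 mol CO, stoichiometry requires (1/2) × 5.997 = 2.998 mol O2; 2.042 mol is available, so O2 is limiting.
n(CO2) = (2/1) × 2.042 = 4.084 mol
V(CO2) = nRT/P = 4.084 × 62.36 × 669.15 / 410 = 415.7 L

416 L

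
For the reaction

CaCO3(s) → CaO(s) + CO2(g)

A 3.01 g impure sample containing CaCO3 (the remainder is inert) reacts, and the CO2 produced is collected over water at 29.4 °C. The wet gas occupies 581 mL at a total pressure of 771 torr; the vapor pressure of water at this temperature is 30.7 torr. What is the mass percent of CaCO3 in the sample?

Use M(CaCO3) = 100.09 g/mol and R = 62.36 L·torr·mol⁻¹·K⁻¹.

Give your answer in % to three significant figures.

P(CO2) = 771 − 30.7 = 740.3 torr
n(CO2) = PV/RT = (740.3 × 0.5810) / (62.36 × 302.55) = 0.02280 mol
n(CaCO3) = (1/1) × 0.02280 = 0.02280 mol
m(CaCO3) = 0.02280 × 100.09 = 2.282 g
%CaCO3 = 2.282 / 3.01 × 100 = 75.81%

75.8 %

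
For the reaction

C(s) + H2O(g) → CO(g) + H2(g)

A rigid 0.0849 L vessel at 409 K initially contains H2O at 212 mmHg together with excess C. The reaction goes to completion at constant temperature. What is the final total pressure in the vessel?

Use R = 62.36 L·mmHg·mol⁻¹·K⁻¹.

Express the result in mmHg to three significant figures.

424 mmHg

Since T and V are fixed, P_final/P_initial = n_final/n_initial = 2/1.
P_final = (2/1) × 212 = 424.0 mmHg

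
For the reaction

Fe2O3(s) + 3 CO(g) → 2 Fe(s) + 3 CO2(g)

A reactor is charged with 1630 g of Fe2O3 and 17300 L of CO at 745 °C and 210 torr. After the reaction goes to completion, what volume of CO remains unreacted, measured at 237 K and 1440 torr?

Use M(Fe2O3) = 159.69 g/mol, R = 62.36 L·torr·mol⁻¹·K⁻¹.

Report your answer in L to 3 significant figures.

273 L

n(Fe2O3) = 1630 / 159.69 = 10.21 mol
n(CO) = PV/RT = (210 × 17300) / (62.36 × 1018.15) = 57.22 mol
For 10.21 mol Fe2O3, stoichiometry requires (3/1) × 10.21 = 30.63 mol CO; 57.22 mol is available, so Fe2O3 is limiting.
n(CO) consumed = (3/1) × 10.21 = 30.63 mol; remaining = 57.22 − 30.63 = 26.59 mol
V(CO) = nRT/P = 26.59 × 62.36 × 237 / 1440 = 272.9 L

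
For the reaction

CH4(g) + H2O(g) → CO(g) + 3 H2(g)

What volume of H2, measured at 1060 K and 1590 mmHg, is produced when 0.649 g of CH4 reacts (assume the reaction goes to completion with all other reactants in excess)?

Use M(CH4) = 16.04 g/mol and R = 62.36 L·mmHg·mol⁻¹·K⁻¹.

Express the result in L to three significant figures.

5.05 L

n(CH4) = 0.6490 / 16.04 = 0.04046 mol
n(H2) = (3/1) × 0.04046 = 0.1214 mol
V = nRT/P = 0.1214 × 62.36 × 1060 / 1590 = 5.047 L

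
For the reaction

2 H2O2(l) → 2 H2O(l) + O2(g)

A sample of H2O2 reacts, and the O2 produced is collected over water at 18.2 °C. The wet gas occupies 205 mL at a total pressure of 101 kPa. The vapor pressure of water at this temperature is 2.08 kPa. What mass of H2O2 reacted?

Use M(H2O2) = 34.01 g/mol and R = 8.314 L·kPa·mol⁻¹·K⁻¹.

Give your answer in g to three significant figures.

0.569 g

P(O2) = 101 − 2.08 = 98.92 kPa
n(O2) = PV/RT = (98.92 × 0.2050) / (8.314 × 291.35) = 0.008372 mol
n(H2O2) = (2/1) × 0.008372 = 0.01674 mol
m(H2O2) = 0.01674 × 34.01 = 0.5693 g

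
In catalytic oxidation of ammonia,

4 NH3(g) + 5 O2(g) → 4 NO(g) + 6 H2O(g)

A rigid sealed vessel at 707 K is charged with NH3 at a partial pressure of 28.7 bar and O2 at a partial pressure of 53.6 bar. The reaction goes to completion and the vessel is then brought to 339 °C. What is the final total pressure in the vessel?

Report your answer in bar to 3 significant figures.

Because the vessel is rigid and T is held at 707 K, work the stoichiometry in partial pressures (P_i = n_iRT/V).
P(O2) required for 28.7 bar of NH3 = (5/4) × 28.7 = 35.88 bar; available 53.6 bar, so NH3 is limiting.
P(O2) remaining = 53.6 − (5/4) × 28.7 = 17.73 bar
P(gaseous products) = (4+6)/4 × 28.7 = 71.75 bar
P_total at 707 K = 17.73 + 71.75 = 89.48 bar
Scaling to 339 °C: P = 89.48 × 612.15/707 = 77.48 bar

77.5 bar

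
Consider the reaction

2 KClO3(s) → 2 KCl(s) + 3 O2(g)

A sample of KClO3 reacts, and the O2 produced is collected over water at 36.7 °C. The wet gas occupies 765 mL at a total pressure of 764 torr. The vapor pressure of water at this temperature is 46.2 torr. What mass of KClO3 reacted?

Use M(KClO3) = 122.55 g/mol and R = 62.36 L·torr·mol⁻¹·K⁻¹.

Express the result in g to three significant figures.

P(O2) = 764 − 46.2 = 717.8 torr
n(O2) = PV/RT = (717.8 × 0.7650) / (62.36 × 309.85) = 0.02842 mol
n(KClO3) = (2/3) × 0.02842 = 0.01895 mol
m(KClO3) = 0.01895 × 122.55 = 2.322 g

2.32 g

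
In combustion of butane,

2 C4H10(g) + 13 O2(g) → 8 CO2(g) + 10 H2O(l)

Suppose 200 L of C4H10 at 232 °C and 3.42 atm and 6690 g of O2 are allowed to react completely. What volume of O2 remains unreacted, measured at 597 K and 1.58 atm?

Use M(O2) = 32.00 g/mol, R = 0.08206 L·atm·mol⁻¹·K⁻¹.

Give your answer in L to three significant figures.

3160 L

n(C4H10) = PV/RT = (3.42 × 200) / (0.08206 × 505.15) = 16.50 mol
n(O2) = 6690 / 32.00 = 209.1 mol
For 16.50 mol C4H10, stoichiometry requires (13/2) × 16.50 = 107.2 mol O2; 209.1 mol is available, so C4H10 is limiting.
n(O2) consumed = (13/2) × 16.50 = 107.2 mol; remaining = 209.1 − 107.2 = 101.9 mol
V(O2) = nRT/P = 101.9 × 0.08206 × 597 / 1.58 = 3160 L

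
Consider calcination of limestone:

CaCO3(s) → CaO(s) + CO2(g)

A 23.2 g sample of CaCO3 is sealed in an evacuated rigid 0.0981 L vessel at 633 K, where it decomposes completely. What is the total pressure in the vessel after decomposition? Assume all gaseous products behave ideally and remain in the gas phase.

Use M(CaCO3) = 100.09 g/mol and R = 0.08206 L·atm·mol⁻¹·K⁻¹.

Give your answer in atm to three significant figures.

n(CaCO3) = 23.2 / 100.09 = 0.2318 mol
n(gas produced) = (1/1) × 0.2318 = 0.2318 mol
P = nRT/V = 0.2318 × 0.08206 × 633 / 0.0981 = 122.7 atm

123 atm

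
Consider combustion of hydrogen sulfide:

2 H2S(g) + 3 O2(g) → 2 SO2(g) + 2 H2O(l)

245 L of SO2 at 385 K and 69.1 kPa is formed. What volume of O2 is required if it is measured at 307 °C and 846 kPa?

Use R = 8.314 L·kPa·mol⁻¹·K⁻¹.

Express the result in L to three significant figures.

n(SO2) = PV/RT = (69.1 × 245) / (8.314 × 385) = 5.289 mol
n(O2) = (3/2) × 5.289 = 7.933 mol
V = nRT/P = 7.933 × 8.314 × 580.15 / 846 = 45.23 L

45.2 L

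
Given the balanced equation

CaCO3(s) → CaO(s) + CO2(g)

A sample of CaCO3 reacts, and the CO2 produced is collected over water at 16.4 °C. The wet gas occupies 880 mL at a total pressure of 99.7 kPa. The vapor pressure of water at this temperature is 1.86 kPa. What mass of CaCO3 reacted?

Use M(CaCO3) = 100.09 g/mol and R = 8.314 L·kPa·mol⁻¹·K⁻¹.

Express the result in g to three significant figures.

P(CO2) = 99.7 − 1.86 = 97.84 kPa
n(CO2) = PV/RT = (97.84 × 0.8800) / (8.314 × 289.55) = 0.03577 mol
n(CaCO3) = (1/1) × 0.03577 = 0.03577 mol
m(CaCO3) = 0.03577 × 100.09 = 3.580 g

3.58 g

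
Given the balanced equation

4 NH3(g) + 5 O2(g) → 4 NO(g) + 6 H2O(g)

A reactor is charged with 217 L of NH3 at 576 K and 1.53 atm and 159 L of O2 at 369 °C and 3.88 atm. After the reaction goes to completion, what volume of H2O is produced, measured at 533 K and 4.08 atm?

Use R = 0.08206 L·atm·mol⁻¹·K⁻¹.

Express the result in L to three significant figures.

n(NH3) = PV/RT = (1.53 × 217) / (0.08206 × 576) = 7.024 mol
n(O2) = PV/RT = (3.88 × 159) / (0.08206 × 642.15) = 11.71 mol
For 7.024 mol NH3, stoichiometry requires (5/4) × 7.024 = 8.780 mol O2; 11.71 mol is available, so NH3 is limiting.
n(H2O) = (6/4) × 7.024 = 10.54 mol
V(H2O) = nRT/P = 10.54 × 0.08206 × 533 / 4.08 = 113.0 L

113 L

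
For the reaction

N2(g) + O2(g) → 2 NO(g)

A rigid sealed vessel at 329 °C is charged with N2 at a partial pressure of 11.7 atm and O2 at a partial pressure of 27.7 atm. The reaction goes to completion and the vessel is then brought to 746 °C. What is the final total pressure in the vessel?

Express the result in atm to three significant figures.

66.7 atm

With V and T fixed, P_i ∝ n_i, so the mole ratios apply directly to partial pressures at 329 °C.
P(O2) required for 11.7 atm of N2 = (1/1) × 11.7 = 11.70 atm; available 27.7 atm, so N2 is limiting.
P(O2) remaining = 27.7 − (1/1) × 11.7 = 16.00 atm
P(gaseous products) = (2)/1 × 11.7 = 23.40 atm
P_total at 329 °C = 16.00 + 23.40 = 39.40 atm
Scaling to 746 °C: P = 39.40 × 1019.15/602.15 = 66.69 atm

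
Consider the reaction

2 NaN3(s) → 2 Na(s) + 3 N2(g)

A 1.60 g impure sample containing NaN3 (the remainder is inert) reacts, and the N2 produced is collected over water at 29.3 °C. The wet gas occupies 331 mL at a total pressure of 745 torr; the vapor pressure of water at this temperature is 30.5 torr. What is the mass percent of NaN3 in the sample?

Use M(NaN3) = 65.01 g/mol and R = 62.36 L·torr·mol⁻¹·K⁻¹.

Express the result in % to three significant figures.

34.0 %

P(N2) = 745 − 30.5 = 714.5 torr
n(N2) = PV/RT = (714.5 × 0.3310) / (62.36 × 302.45) = 0.01254 mol
n(NaN3) = (2/3) × 0.01254 = 0.008360 mol
m(NaN3) = 0.008360 × 65.01 = 0.5435 g
%NaN3 = 0.5435 / 1.60 × 100 = 33.97%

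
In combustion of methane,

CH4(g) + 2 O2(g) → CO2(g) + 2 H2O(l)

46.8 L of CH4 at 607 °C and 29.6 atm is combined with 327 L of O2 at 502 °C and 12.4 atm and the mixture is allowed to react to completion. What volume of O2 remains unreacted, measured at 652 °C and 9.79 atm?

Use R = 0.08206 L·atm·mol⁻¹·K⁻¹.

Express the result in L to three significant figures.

n(CH4) = PV/RT = (29.6 × 46.8) / (0.08206 × 880.15) = 19.18 mol
n(O2) = PV/RT = (12.4 × 327) / (0.08206 × 775.15) = 63.75 mol
For 19.18 mol CH4, stoichiometry requires (2/1) × 19.18 = 38.36 mol O2; 63.75 mol is available, so CH4 is limiting.
n(O2) consumed = (2/1) × 19.18 = 38.36 mol; remaining = 63.75 − 38.36 = 25.39 mol
V(O2) = nRT/P = 25.39 × 0.08206 × 925.15 / 9.79 = 196.9 L

197 L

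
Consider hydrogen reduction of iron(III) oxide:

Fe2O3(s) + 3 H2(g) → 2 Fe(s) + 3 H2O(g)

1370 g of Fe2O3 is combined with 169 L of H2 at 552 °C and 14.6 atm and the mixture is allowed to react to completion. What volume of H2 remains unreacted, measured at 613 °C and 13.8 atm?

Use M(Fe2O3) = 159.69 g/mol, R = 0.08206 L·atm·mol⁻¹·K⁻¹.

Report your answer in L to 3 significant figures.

56.4 L

n(Fe2O3) = 1370 / 159.69 = 8.579 mol
n(H2) = PV/RT = (14.6 × 169) / (0.08206 × 825.15) = 36.44 mol
For 8.579 mol Fe2O3, stoichiometry requires (3/1) × 8.579 = 25.74 mol H2; 36.44 mol is available, so Fe2O3 is limiting.
n(H2) consumed = (3/1) × 8.579 = 25.74 mol; remaining = 36.44 − 25.74 = 10.70 mol
V(H2) = nRT/P = 10.70 × 0.08206 × 886.15 / 13.8 = 56.38 L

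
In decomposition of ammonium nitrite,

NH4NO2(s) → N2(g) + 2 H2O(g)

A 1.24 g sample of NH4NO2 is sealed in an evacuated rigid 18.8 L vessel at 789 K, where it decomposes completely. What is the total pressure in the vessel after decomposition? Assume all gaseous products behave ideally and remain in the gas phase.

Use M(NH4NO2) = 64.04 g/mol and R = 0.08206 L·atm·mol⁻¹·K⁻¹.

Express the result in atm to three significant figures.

0.200 atm

n(NH4NO2) = 1.24 / 64.04 = 0.01936 mol
n(gas produced) = (3/1) × 0.01936 = 0.05808 mol
P = nRT/V = 0.05808 × 0.08206 × 789 / 18.8 = 0.2000 atm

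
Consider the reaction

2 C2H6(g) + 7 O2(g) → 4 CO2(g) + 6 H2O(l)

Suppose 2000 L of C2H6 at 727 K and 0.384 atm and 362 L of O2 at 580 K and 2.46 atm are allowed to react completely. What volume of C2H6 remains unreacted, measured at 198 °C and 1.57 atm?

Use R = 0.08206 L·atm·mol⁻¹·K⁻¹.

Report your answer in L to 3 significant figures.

n(C2H6) = PV/RT = (0.384 × 2000) / (0.08206 × 727) = 12.87 mol
n(O2) = PV/RT = (2.46 × 362) / (0.08206 × 580) = 18.71 mol
For 12.87 mol C2H6, stoichiometry requires (7/2) × 12.87 = 45.04 mol O2; 18.71 mol is available, so O2 is limiting.
n(C2H6) consumed = (2/7) × 18.71 = 5.346 mol; remaining = 12.87 − 5.346 = 7.524 mol
V(C2H6) = nRT/P = 7.524 × 0.08206 × 471.15 / 1.57 = 185.3 L

185 L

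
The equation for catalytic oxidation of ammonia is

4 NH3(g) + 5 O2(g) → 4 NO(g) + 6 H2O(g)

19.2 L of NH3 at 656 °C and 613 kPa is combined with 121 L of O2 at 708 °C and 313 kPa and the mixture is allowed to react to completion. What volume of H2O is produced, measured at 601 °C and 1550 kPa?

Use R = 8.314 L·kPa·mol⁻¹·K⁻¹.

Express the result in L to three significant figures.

10.7 L

n(NH3) = PV/RT = (613 × 19.2) / (8.314 × 929.15) = 1.524 mol
n(O2) = PV/RT = (313 × 121) / (8.314 × 981.15) = 4.643 mol
For 1.524 mol NH3, stoichiometry requires (5/4) × 1.524 = 1.905 mol O2; 4.643 mol is available, so NH3 is limiting.
n(H2O) = (6/4) × 1.524 = 2.286 mol
V(H2O) = nRT/P = 2.286 × 8.314 × 874.15 / 1550 = 10.72 L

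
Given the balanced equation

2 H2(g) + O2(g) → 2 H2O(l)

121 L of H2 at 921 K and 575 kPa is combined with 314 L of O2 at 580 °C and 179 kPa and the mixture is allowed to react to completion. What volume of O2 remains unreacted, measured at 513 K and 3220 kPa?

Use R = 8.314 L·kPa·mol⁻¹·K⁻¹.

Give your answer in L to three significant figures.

4.48 L

n(H2) = PV/RT = (575 × 121) / (8.314 × 921) = 9.086 mol
n(O2) = PV/RT = (179 × 314) / (8.314 × 853.15) = 7.924 mol
For 9.086 mol H2, stoichiometry requires (1/2) × 9.086 = 4.543 mol O2; 7.924 mol is available, so H2 is limiting.
n(O2) consumed = (1/2) × 9.086 = 4.543 mol; remaining = 7.924 − 4.543 = 3.381 mol
V(O2) = nRT/P = 3.381 × 8.314 × 513 / 3220 = 4.478 L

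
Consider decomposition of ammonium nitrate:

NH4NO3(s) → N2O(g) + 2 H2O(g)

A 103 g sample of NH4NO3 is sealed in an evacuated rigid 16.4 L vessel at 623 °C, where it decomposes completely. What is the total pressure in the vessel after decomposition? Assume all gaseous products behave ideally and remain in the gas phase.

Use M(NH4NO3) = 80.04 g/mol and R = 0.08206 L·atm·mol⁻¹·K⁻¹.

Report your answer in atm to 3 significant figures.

17.3 atm

n(NH4NO3) = 103 / 80.04 = 1.287 mol
n(gas produced) = (3/1) × 1.287 = 3.861 mol
P = nRT/V = 3.861 × 0.08206 × 896.15 / 16.4 = 17.31 atm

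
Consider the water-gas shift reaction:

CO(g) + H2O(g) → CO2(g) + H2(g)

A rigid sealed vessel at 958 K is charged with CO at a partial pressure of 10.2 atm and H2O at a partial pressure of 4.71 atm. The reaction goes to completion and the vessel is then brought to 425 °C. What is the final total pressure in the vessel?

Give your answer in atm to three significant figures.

10.9 atm

With V and T fixed, P_i ∝ n_i, so the mole ratios apply directly to partial pressures at 958 K.
P(H2O) required for 10.2 atm of CO = (1/1) × 10.2 = 10.20 atm; available 4.71 atm, so H2O is limiting.
P(CO) remaining = 10.2 − (1/1) × 4.71 = 5.490 atm
P(gaseous products) = (1+1)/1 × 4.71 = 9.420 atm
P_total at 958 K = 5.490 + 9.420 = 14.91 atm
Scaling to 425 °C: P = 14.91 × 698.15/958 = 10.87 atm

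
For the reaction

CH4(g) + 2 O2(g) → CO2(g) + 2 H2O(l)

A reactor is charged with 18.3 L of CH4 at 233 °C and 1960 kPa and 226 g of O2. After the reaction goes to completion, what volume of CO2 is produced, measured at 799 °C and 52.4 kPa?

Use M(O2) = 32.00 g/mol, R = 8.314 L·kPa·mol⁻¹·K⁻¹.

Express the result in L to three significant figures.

n(CH4) = PV/RT = (1960 × 18.3) / (8.314 × 506.15) = 8.523 mol
n(O2) = 226 / 32.00 = 7.062 mol
For 8.523 mol CH4, stoichiometry requires (2/1) × 8.523 = 17.05 mol O2; 7.062 mol is available, so O2 is limiting.
n(CO2) = (1/2) × 7.062 = 3.531 mol
V(CO2) = nRT/P = 3.531 × 8.314 × 1072.15 / 52.4 = 600.7 L

601 L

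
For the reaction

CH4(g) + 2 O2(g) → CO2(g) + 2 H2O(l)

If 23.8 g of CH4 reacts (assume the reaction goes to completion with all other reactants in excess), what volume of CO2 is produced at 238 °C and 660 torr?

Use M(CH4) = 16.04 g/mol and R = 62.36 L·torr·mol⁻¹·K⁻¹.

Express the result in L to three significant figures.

71.7 L

n(CH4) = 23.80 / 16.04 = 1.484 mol
n(CO2) = (1/1) × 1.484 = 1.484 mol
V = nRT/P = 1.484 × 62.36 × 511.15 / 660 = 71.67 L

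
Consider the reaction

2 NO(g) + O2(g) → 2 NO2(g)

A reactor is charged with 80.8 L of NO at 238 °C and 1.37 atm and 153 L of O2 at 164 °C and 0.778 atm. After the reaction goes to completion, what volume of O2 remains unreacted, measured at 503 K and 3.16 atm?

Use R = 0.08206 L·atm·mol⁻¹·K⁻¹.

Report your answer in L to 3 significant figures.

26.1 L

n(NO) = PV/RT = (1.37 × 80.8) / (0.08206 × 511.15) = 2.639 mol
n(O2) = PV/RT = (0.778 × 153) / (0.08206 × 437.15) = 3.318 mol
For 2.639 mol NO, stoichiometry requires (1/2) × 2.639 = 1.319 mol O2; 3.318 mol is available, so NO is limiting.
n(O2) consumed = (1/2) × 2.639 = 1.319 mol; remaining = 3.318 − 1.319 = 1.999 mol
V(O2) = nRT/P = 1.999 × 0.08206 × 503 / 3.16 = 26.11 L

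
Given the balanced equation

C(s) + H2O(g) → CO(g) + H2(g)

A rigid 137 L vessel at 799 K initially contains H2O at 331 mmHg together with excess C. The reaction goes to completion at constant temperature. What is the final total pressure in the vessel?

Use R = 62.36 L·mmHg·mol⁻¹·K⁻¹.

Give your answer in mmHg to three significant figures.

662 mmHg

At constant T and V, P ∝ n(gas): 1 mol gas → 2 mol gas.
P_final = (2/1) × 331 = 662.0 mmHg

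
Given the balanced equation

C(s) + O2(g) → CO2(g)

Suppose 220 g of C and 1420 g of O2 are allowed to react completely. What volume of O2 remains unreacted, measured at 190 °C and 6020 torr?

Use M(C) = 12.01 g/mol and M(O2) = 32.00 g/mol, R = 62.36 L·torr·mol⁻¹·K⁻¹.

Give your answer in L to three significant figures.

125 L

n(C) = 220 / 12.01 = 18.32 mol
n(O2) = 1420 / 32.00 = 44.38 mol
For 18.32 mol C, stoichiometry requires (1/1) × 18.32 = 18.32 mol O2; 44.38 mol is available, so C is limiting.
n(O2) consumed = (1/1) × 18.32 = 18.32 mol; remaining = 44.38 − 18.32 = 26.06 mol
V(O2) = nRT/P = 26.06 × 62.36 × 463.15 / 6020 = 125.0 L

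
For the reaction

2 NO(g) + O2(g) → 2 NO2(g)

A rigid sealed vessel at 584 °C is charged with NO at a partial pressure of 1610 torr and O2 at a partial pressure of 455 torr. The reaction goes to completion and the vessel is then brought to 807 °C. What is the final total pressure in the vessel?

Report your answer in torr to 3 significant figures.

With V and T fixed, P_i ∝ n_i, so the mole ratios apply directly to partial pressures at 584 °C.
P(O2) required for 1610 torr of NO = (1/2) × 1610 = 805.0 torr; available 455 torr, so O2 is limiting.
P(NO) remaining = 1610 − (2/1) × 455 = 700.0 torr
P(gaseous products) = (2)/1 × 455 = 910.0 torr
P_total at 584 °C = 700.0 + 910.0 = 1610 torr
Scaling to 807 °C: P = 1610 × 1080.15/857.15 = 2029 torr

2030 torr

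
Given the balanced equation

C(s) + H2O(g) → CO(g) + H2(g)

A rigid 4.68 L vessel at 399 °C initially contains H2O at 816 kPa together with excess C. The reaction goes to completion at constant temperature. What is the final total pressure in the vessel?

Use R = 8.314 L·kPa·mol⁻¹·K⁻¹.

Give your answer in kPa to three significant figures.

1630 kPa

At constant T and V, P ∝ n(gas): 1 mol gas → 2 mol gas.
P_final = (2/1) × 816 = 1632 kPa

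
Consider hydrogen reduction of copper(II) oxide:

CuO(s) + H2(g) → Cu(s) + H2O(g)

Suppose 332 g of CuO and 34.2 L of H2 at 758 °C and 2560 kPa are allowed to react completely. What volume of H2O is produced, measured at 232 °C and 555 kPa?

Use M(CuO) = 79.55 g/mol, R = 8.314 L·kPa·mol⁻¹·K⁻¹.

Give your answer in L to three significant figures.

n(CuO) = 332 / 79.55 = 4.173 mol
n(H2) = PV/RT = (2560 × 34.2) / (8.314 × 1031.15) = 10.21 mol
For 4.173 mol CuO, stoichiometry requires (1/1) × 4.173 = 4.173 mol H2; 10.21 mol is available, so CuO is limiting.
n(H2O) = (1/1) × 4.173 = 4.173 mol
V(H2O) = nRT/P = 4.173 × 8.314 × 505.15 / 555 = 31.58 L

31.6 L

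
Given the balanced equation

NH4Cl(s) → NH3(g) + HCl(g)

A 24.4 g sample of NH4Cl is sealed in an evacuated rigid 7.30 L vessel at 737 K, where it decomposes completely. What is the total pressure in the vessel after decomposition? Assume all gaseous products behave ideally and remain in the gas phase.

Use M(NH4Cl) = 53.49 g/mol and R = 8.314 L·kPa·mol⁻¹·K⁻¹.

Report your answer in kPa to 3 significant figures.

766 kPa

n(NH4Cl) = 24.4 / 53.49 = 0.4562 mol
n(gas produced) = (2/1) × 0.4562 = 0.9124 mol
P = nRT/V = 0.9124 × 8.314 × 737 / 7.30 = 765.8 kPa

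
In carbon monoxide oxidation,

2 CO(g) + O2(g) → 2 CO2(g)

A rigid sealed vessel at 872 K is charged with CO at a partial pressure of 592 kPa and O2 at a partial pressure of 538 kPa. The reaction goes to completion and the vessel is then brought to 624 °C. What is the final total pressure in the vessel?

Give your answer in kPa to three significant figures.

Because the vessel is rigid and T is held at 872 K, work the stoichiometry in partial pressures (P_i = n_iRT/V).
P(O2) required for 592 kPa of CO = (1/2) × 592 = 296.0 kPa; available 538 kPa, so CO is limiting.
P(O2) remaining = 538 − (1/2) × 592 = 242.0 kPa
P(gaseous products) = (2)/2 × 592 = 592.0 kPa
P_total at 872 K = 242.0 + 592.0 = 834.0 kPa
Scaling to 624 °C: P = 834.0 × 897.15/872 = 858.1 kPa

858 kPa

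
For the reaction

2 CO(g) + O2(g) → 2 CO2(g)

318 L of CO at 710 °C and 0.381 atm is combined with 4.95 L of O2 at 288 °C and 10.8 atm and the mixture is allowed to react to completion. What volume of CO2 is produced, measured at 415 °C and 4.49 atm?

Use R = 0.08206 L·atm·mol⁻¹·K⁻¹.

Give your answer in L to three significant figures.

18.9 L

n(CO) = PV/RT = (0.381 × 318) / (0.08206 × 983.15) = 1.502 mol
n(O2) = PV/RT = (10.8 × 4.95) / (0.08206 × 561.15) = 1.161 mol
For 1.502 mol CO, stoichiometry requires (1/2) × 1.502 = 0.7510 mol O2; 1.161 mol is available, so CO is limiting.
n(CO2) = (2/2) × 1.502 = 1.502 mol
V(CO2) = nRT/P = 1.502 × 0.08206 × 688.15 / 4.49 = 18.89 L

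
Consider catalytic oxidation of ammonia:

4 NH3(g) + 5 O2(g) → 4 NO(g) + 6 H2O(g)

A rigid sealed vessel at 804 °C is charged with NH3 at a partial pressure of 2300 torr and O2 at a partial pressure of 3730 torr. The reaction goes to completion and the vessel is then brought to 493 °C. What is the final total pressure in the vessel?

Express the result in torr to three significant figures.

4700 torr

At constant V, partial pressures at 804 °C are proportional to moles, so apply stoichiometry directly to pressures.
P(O2) required for 2300 torr of NH3 = (5/4) × 2300 = 2875 torr; available 3730 torr, so NH3 is limiting.
P(O2) remaining = 3730 − (5/4) × 2300 = 855.0 torr
P(gaseous products) = (4+6)/4 × 2300 = 5750 torr
P_total at 804 °C = 855.0 + 5750 = 6605 torr
Scaling to 493 °C: P = 6605 × 766.15/1077.15 = 4698 torr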